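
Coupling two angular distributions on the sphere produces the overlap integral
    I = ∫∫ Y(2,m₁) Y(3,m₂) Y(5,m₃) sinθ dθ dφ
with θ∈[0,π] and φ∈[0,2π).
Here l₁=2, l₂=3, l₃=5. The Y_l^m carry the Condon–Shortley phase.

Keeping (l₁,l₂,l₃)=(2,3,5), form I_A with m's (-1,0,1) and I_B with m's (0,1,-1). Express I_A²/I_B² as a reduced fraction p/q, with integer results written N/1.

8/9

l's match ⇒ only the (l;m) 3-j factors differ between A and B.
A: triangle coeff Δ(2,3,5) = 1/2310; Σ_t [0,0]: t=0:+1/216 = 1/216; (3j)²=8/231 [(2 3 5; -1 0 1)], sign=+1
B: triangle coeff Δ(2,3,5) = 1/2310; Σ_t [0,0]: t=0:+1/192 = 1/192; (3j)²=3/77 [(2 3 5; 0 1 -1)], sign=+1
I_A²/I_B² = (8/231)/(3/77) = 8/9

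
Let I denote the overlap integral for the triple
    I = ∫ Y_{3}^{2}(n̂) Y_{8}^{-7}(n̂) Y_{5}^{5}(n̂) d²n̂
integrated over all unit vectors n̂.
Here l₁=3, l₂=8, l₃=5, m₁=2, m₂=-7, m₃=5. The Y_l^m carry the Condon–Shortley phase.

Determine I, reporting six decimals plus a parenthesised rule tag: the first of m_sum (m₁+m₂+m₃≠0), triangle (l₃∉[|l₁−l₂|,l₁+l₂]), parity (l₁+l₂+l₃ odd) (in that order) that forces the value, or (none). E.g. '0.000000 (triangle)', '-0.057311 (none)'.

Checks pass: Σm=0; 16 even; l₃=5∈[5,11].
(2·3+1)(2·8+1)(2·5+1) = 1309
Δ: 6! 0! 10! / 17! → 1/136136
sum: t=3:−1/518400 = -1/518400
3j²(3 8 5; 0 0 0) = Δ·Π!·Σ² = 56/2431  (sign +1)
sum: t=1:−1/435456000 = -1/435456000
3j²(3 8 5; 2 -7 5) = Δ·Π!·Σ² = 3/136  (sign -1)
combine: 4πI² = 1309·56/2431·3/136 = 147/221
take √, sign -1: I = -0.23006873
No selection rule forces the value: the integral is nonzero (none).

-0.230069 (none)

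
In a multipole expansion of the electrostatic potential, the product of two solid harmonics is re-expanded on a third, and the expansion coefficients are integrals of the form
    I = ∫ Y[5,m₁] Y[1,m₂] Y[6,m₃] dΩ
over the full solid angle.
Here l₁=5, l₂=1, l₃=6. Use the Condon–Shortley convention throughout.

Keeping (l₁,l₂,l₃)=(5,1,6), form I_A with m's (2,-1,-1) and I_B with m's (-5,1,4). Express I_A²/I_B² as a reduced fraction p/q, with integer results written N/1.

l's match ⇒ only the (l;m) 3-j factors differ between A and B.
A: triangle coeff Δ(5,1,6) = 1/858; Σ_t [0,0]: t=0:+1/60480 = 1/60480; (3j)²=5/429 [(5 1 6; 2 -1 -1)], sign=-1
B: triangle coeff Δ(5,1,6) = 1/858; Σ_t [0,0]: t=0:+1/7257600 = 1/7257600; (3j)²=1/858 [(5 1 6; -5 1 4)], sign=+1
I_A²/I_B² = (5/429)/(1/858) = 10/1

10/1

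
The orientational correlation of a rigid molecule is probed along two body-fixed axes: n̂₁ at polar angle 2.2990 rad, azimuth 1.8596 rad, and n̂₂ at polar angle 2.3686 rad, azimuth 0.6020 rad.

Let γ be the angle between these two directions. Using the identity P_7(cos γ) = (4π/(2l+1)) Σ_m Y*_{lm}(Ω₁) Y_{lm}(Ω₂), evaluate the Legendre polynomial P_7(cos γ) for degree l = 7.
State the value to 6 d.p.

0.293727

Term-by-term m-sum for l=7 (normalisation 4π/15 = 0.837758):
  m=-7: (0.058073, 0.028112) × (-0.019349, 0.035554) = (-0.002123, 0.001521)  (running Σ = (-0.002123, 0.001521))
  m=-6: (-0.034725, 0.212441) × (0.138395, -0.070371) = (0.010144, 0.031844)  (running Σ = (0.008021, 0.033365))
  m=-5: (-0.401134, 0.051129) × (-0.341880, -0.045250) = (0.139453, 0.000671)  (running Σ = (0.147474, 0.034037))
  m=-4: (-0.168768, -0.382448) × (0.339644, 0.306158) = (0.059769, -0.181566)  (running Σ = (0.207242, -0.147529))
  m=-3: (0.063842, -0.054254) × (-0.059052, -0.246422) = (-0.017139, -0.012528)  (running Σ = (0.190103, -0.160058))
  m=-2: (-0.275422, -0.179508) × (0.074786, -0.194663) = (-0.055541, 0.040190)  (running Σ = (0.134562, -0.119868))
  m=-1: (0.068407, -0.230241) × (-0.296876, 0.203977) = (0.026655, 0.082306)  (running Σ = (0.161217, -0.037562))
  m=0: (-0.265592, -0.000000) × (-0.106091, 0.000000) = (0.028177, 0.000000)  (running Σ = (0.189394, -0.037562))
  m=1: (-0.068407, -0.230241) × (0.296876, 0.203977) = (0.026655, -0.082306)  (running Σ = (0.216049, -0.119868))
  m=2: (-0.275422, 0.179508) × (0.074786, 0.194663) = (-0.055541, -0.040190)  (running Σ = (0.160508, -0.160058))
  m=3: (-0.063842, -0.054254) × (0.059052, -0.246422) = (-0.017139, 0.012528)  (running Σ = (0.143369, -0.147529))
  m=4: (-0.168768, 0.382448) × (0.339644, -0.306158) = (0.059769, 0.181566)  (running Σ = (0.203137, 0.034037))
  m=5: (0.401134, 0.051129) × (0.341880, -0.045250) = (0.139453, -0.000671)  (running Σ = (0.342590, 0.033365))
  m=6: (-0.034725, -0.212441) × (0.138395, 0.070371) = (0.010144, -0.031844)  (running Σ = (0.352734, 0.001521))
  m=7: (-0.058073, 0.028112) × (0.019349, 0.035554) = (-0.002123, -0.001521)  (running Σ = (0.350611, -0.000000))
Accumulated sum (0.350611, -0.000000); after 4π/(2l+1) scaling, (0.293727, -0.000000) ⇒ P_7 = 0.293727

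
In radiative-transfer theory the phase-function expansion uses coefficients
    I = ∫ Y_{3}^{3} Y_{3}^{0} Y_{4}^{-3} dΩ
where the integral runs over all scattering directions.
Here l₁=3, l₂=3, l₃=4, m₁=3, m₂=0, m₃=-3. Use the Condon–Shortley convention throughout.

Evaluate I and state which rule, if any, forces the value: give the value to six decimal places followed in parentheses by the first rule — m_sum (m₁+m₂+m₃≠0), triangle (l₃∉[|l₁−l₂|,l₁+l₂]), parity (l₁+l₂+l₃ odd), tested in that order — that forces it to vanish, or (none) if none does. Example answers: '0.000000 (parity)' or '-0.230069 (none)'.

m-sum 0 ✓  L=10 even ✓  0≤4≤6 ✓
Π(2lᵢ+1) = 7×7×9 = 441
triangle coeff Δ(3,3,4) = 1/34650
Σ_t [0,2]: t=0:+1/72 t=1:−1/16 t=2:+1/72 = -5/144
(3j)²=2/77 [(3 3 4; 0 0 0)], sign=-1
Σ_t [0,0]: t=0:+1/288 = 1/288
(3j)²=1/22 [(3 3 4; 3 0 -3)], sign=-1
⇒ 4πI² = 63/121
I = (+1)√(63/121/(4π)) = 0.20355073
No selection rule forces the value: the integral is nonzero (none).

0.203551 (none)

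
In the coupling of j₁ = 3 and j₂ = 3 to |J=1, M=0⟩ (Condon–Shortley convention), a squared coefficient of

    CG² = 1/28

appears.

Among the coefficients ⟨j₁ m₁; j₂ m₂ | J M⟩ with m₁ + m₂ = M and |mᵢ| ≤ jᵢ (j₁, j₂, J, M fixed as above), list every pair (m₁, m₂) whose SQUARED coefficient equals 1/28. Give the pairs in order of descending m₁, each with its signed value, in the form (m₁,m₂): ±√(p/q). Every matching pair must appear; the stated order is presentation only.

Admissible pairs with m₁+m₂ = M = 0: (-3,3), (-2,2), (-1,1), (0,0), (1,-1), (2,-2), (3,-3)
  (m₁,m₂)=(3,-3): CG² = 9/28, CG = +√(9/28)
  (m₁,m₂)=(2,-2): CG² = 1/7, CG = −√(1/7)
  (m₁,m₂)=(1,-1): CG² = 1/28, CG = +√(1/28)   ← matches the target
  (m₁,m₂)=(0,0): CG² = 0/1, CG = 0
  (m₁,m₂)=(-1,1): CG² = 1/28, CG = −√(1/28)   ← matches the target
  (m₁,m₂)=(-2,2): CG² = 1/7, CG = +√(1/7)
  (m₁,m₂)=(-3,3): CG² = 9/28, CG = −√(9/28)
Pairs with CG² = 1/28: (1,-1): +√(1/28); (-1,1): −√(1/28)

(1,-1): +√(1/28); (-1,1): −√(1/28)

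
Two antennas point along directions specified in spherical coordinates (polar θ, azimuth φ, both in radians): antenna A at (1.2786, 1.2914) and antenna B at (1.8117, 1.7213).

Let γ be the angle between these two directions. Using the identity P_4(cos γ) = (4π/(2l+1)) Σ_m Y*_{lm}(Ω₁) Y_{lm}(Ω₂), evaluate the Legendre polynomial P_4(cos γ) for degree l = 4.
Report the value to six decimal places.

Addition theorem: P_4(cos γ) = (4π/9) Σ_m Y*_{lm}(Ω₁) Y_{lm}(Ω₂), m = −4…4:
  term(m=-4) = (-0.021715, -0.144851)   from Y*(Ω₁)=(0.162943, -0.334571), Y(Ω₂)=(0.324394, -0.222891)
  term(m=-3) = (-0.024022, 0.083195)   from Y*(Ω₁)=(-0.235386, -0.211759), Y(Ω₂)=(-0.119332, -0.246087)
  term(m=-2) = (0.015925, -0.018490)   from Y*(Ω₁)=(0.109027, -0.068171), Y(Ω₂)=(0.181247, -0.056266)
  term(m=-1) = (-0.081832, 0.037520)   from Y*(Ω₁)=(-0.087062, -0.303458), Y(Ω₂)=(-0.042755, -0.281933)
  term(m=+0) = (0.011825, 0.000000)   from Y*(Ω₁)=(0.079518, -0.000000), Y(Ω₂)=(0.148711, 0.000000)
  term(m=+1) = (-0.081832, -0.037520)   from Y*(Ω₁)=(0.087062, -0.303458), Y(Ω₂)=(0.042755, -0.281933)
  term(m=+2) = (0.015925, 0.018490)   from Y*(Ω₁)=(0.109027, 0.068171), Y(Ω₂)=(0.181247, 0.056266)
  term(m=+3) = (-0.024022, -0.083195)   from Y*(Ω₁)=(0.235386, -0.211759), Y(Ω₂)=(0.119332, -0.246087)
  term(m=+4) = (-0.021715, 0.144851)   from Y*(Ω₁)=(0.162943, 0.334571), Y(Ω₂)=(0.324394, 0.222891)
Accumulated sum (-0.211463, 0.000000); after 4π/(2l+1) scaling, (-0.295258, 0.000000) ⇒ P_4 = -0.295258

-0.295258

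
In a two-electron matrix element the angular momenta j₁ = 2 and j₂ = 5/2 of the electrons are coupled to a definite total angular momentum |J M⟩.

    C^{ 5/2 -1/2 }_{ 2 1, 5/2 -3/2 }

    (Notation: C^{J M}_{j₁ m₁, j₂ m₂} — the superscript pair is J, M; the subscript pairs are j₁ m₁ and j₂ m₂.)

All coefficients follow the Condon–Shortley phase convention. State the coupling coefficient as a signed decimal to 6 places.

+0.414039  (= +√(6/35))

triangle: 2!·2!·3!/8! = 24/40320
(j±m)!: 3!·1!·1!·4!·2!·3! = 1728
prefactor² = (2J+1)·Δ·N² = 216/35
  k=0: +1/(0!·2!·1!·1!·1!·2!) = 1/4
  k=1: −1/(1!·1!·0!·0!·2!·3!) = -1/12
Σ = 1/6  ⇒  CG² = 216/35·(1/6)² = 6/35
CG = +√(6/35) = +0.414039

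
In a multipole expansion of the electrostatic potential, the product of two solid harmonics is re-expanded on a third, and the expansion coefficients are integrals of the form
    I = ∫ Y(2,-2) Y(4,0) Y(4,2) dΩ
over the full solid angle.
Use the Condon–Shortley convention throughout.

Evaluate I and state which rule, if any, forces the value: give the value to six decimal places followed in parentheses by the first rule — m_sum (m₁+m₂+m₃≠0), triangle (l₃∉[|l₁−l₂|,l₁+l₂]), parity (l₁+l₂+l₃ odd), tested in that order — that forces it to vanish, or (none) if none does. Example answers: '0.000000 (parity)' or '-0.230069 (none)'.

Rules hold: Σm=0, L=10 even, 2≤4≤6.
N = 5·9·9 = 405
Δ = 2!·2!·6!/11! = 1/13860
Racah Σ t=0..2: t=0:+1/192 t=1:−1/36 t=2:+1/192 = -5/288
⇒ 3j(2 4 4; 0 0 0)² = 20/693, sgn -1
Racah Σ t=2..2: t=2:+1/192 = 1/192
⇒ 3j(2 4 4; -2 0 2)² = 3/77, sgn +1
4πI² = N·(3j₀)²·(3jₘ)² = 2700/5929
I = -1·√(0.455389/4π) = -0.19036462
No selection rule forces the value: the integral is nonzero (none).

-0.190365 (none)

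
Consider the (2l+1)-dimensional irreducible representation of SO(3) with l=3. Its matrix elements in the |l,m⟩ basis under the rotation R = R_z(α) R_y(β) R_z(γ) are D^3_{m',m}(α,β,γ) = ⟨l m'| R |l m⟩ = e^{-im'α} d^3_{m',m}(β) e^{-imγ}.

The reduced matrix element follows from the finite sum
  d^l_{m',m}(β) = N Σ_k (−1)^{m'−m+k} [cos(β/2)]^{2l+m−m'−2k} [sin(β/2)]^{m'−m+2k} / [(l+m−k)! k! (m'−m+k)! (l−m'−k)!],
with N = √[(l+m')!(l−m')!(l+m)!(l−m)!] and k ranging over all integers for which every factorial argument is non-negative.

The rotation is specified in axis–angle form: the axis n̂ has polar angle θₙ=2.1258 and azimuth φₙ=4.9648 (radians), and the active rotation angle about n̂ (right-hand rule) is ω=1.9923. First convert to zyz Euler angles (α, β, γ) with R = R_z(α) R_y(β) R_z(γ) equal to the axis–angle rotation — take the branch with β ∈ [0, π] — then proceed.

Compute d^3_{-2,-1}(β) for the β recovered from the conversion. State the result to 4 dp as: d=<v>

Axis–angle → zyz. n̂ = (sinθₙcosφₙ, sinθₙsinφₙ, cosθₙ) = (+0.212253, -0.822968, -0.526946), ω = 1.9923.
R = I cosω + sinω [n̂]ₓ + (1−cosω) n̂n̂ᵀ gives
  R = [-0.345650, +0.234682, -0.908543; -0.726969, +0.545239, +0.417409; +0.593332, +0.804760, -0.017855]
β = atan2(√(R₁₃²+R₂₃²), R₃₃) = 1.588653; α = atan2(R₂₃, R₁₃) mod 2π = 2.710927; γ = atan2(R₃₂, −R₃₁) mod 2π = 2.206105
d^3_{-2,-1}(β=1.5887) via the finite sum:
With c≡cos(β/2)=0.700765 and s≡sin(β/2)=0.713392, N=[1·120·2·24]^{1/2}=75.894664
k∈{1,2} keeps every argument non-negative
  k=1: (−1)^0·75.8947/(24)·0.7008^5·0.7134^1 = +0.381234
  k=2: (−1)^1·75.8947/(12)·0.7008^3·0.7134^3 = -0.790191
d^3_{-2,-1}(1.5887) = +0.381234 -0.790191 = -0.408957

d=-0.4090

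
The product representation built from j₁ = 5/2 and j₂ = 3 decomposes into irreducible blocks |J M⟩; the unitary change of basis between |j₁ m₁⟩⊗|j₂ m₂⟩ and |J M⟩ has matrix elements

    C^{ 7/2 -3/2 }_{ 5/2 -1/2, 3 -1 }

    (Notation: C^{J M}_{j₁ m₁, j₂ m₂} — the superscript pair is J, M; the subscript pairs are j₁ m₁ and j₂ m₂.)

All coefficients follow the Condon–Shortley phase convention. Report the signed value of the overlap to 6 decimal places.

−√(5/21) = -0.487950

j₁+j₂−J=2  J+j₁−j₂=3  J−j₁+j₂=4  j₁+j₂+J+1=10
(j₁±m₁, j₂±m₂, J±M) = (2,3,2,4,2,5)
P² = 3072/35
sum k=0..2:
  [0] +1/48 = 1/48
  [1] −1/12 = -1/12
  [2] +1/96 = 1/96
S = -5/96
C² = P²·S² = 5/21 ; C = -0.487950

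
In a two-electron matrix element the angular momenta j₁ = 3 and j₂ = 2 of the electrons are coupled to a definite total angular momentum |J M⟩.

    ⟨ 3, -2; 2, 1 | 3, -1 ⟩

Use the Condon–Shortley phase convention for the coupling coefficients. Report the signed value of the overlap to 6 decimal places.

√[7·2!4!2!/9! · 1!5!3!1!2!4!] = √(64)
  +(−1)^1/∏(1,1,4,2,0,0)! = -1/48  (running -1/48)
  +(−1)^2/∏(2,0,3,1,1,1)! = 1/12  (running 1/16)
⟨..|..⟩ = √(64)·(1/16) = +0.500000

+0.500000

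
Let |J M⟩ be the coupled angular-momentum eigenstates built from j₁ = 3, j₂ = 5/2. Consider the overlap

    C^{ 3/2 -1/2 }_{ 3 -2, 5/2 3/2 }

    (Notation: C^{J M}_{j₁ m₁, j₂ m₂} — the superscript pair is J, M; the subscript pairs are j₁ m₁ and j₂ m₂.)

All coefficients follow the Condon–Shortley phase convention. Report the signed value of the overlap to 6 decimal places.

-0.218218  (= −√(1/21))

triangle: 4!×2!×1!/8! = 48/40320
(j±m)!: 1!×5!×4!×1!×1!×2! = 5760
prefactor² = (2J+1)×Δ×N² = 192/7
  k=3: −1/(3!×1!×2!×1!×0!×0!) = -1/12
  k=4: +1/(4!×0!×1!×0!×1!×1!) = 1/24
Σ = -1/24  ⇒  CG² = 192/7×(-1/24)² = 1/21
CG = −√(1/21) = -0.218218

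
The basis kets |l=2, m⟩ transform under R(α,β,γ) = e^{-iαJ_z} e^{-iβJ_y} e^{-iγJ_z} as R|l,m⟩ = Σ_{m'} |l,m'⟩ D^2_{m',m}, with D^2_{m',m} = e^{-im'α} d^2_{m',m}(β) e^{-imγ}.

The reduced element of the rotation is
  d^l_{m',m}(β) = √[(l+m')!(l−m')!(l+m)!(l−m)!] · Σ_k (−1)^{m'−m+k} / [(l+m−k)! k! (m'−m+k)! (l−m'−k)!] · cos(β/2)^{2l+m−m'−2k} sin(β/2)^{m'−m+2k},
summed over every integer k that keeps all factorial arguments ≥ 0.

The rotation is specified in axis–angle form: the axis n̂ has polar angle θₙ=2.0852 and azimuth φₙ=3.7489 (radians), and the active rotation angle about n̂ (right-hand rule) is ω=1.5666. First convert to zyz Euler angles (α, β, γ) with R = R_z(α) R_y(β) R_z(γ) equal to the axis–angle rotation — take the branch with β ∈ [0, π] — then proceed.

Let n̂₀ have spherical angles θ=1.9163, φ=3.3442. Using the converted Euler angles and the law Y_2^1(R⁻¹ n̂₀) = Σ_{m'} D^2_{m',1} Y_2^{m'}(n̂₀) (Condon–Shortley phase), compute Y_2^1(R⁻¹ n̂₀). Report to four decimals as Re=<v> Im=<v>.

Re=-0.0734 Im=-0.0667

Axis–angle → zyz. n̂ = (sinθₙcosφₙ, sinθₙsinφₙ, cosθₙ) = (-0.714915, -0.496807, -0.492016), ω = 1.5666.
R = I cosω + sinω [n̂]ₓ + (1−cosω) n̂n̂ᵀ gives
  R = [+0.513155, +0.845696, -0.146530; -0.138327, +0.249978, +0.958320; +0.847076, -0.471497, +0.245260]
β = atan2(√(R₁₃²+R₂₃²), R₃₃) = 1.323008; α = atan2(R₂₃, R₁₃) mod 2π = 1.722524; γ = atan2(R₃₂, −R₃₁) mod 2π = 3.649502
Need the full column D^2_{m',1} for m'=−2..2 at α=1.7225, β=1.3230, γ=3.6495.
cos(β/2)=0.789069, sin(β/2)=0.614304
d^2_{-2,1}: single k=3 term ⇒ +0.365844;  D = +0.358224-0.074278i
d^2_{-1,1}: k∈[2..3] ⇒ +0.704886 -0.142408 = +0.562478;  D = -0.196135-0.527174i
d^2_{0,1}: k∈[1..2] ⇒ +0.739272 -0.448066 = +0.291206;  D = -0.254446+0.141629i
d^2_{1,1}: k∈[0..1] ⇒ +0.387668 -0.704886 = -0.317218;  D = -0.194400-0.250670i
d^2_{2,1}: single k=0 term ⇒ -0.603613;  D = -0.415593+0.437757i
Y_2^{m'}(θ=1.9163,φ=3.3442) and Σ D·Y over m':
  (+0.3582-0.0743i)·(+0.3143-0.1348i)  (-0.1961-0.5272i)·(+0.2411-0.0495i)  (-0.2544+0.1416i)·(-0.2069+0.0000i)  (-0.1944-0.2507i)·(-0.2411-0.0495i)  (-0.4156+0.4378i)·(+0.3143+0.1348i)
Y_2^1(R⁻¹ n̂) = -0.073371-0.066715i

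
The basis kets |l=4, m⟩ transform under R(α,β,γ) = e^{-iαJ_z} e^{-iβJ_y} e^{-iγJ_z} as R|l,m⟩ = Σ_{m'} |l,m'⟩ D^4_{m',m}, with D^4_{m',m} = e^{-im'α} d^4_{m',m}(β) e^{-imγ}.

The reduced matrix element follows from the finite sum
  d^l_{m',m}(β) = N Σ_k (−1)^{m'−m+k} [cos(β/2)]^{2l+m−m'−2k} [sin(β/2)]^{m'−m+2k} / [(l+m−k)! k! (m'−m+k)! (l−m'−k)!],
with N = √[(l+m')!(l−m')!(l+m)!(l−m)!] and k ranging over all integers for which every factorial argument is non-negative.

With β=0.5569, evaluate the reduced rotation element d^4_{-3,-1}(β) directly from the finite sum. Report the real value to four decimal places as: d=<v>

d=0.4092

d^4_{-3,-1}(β=0.5569) via the finite sum:
With c≡cos(β/2)=0.961483 and s≡sin(β/2)=0.274866, N=[1·5040·6·120]^{1/2}=1904.940944
k∈{2,3} keeps every argument non-negative
  k=2: (−1)^0·1904.9409/(240)·0.9615^6·0.2749^2 = +0.473762
  k=3: (−1)^1·1904.9409/(144)·0.9615^4·0.2749^4 = -0.064531
d^4_{-3,-1}(0.5569) = +0.473762 -0.064531 = +0.409231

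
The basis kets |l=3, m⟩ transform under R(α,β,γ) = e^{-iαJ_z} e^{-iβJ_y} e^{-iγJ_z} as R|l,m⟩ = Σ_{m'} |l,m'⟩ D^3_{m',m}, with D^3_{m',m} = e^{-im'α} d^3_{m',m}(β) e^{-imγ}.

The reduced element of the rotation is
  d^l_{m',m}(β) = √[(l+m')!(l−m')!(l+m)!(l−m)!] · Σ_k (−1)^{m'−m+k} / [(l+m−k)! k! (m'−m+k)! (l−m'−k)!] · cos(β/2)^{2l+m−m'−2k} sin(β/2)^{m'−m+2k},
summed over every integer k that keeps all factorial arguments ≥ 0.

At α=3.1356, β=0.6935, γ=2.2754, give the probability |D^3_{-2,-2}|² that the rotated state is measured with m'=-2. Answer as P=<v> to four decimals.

P=0.0577

First d^3_{-2,-2}(β=0.6935), then the phase factors e^{-i(-2)α} and e^{-i(-2)γ}:
With c≡cos(β/2)=0.940482 and s≡sin(β/2)=0.339843, N=[1·120·1·120]^{1/2}=120.000000
k∈{0,1} keeps every argument non-negative
  k=0: (−1)^0·120.0000/(120)·0.9405^6·0.3398^0 = +0.691996
  k=1: (−1)^1·120.0000/(24)·0.9405^4·0.3398^2 = -0.451782
d^3_{-2,-2}(0.6935) = +0.691996 -0.451782 = +0.240214
|D^3_{-2,-2}|² = |d^3_{-2,-2}(β)|² = (+0.240214)² = 0.057703 (the z-rotation phases have unit modulus)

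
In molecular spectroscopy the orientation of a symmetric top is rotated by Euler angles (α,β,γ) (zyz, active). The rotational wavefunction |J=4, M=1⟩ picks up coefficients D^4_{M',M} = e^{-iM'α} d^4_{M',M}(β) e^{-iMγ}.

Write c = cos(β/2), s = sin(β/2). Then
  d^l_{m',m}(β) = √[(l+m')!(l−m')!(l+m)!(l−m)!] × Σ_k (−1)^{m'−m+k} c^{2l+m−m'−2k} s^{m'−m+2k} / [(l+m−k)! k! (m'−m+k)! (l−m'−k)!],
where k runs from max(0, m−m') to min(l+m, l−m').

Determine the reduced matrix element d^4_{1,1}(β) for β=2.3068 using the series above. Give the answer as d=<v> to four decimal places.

d=-0.4481

d^4_{1,1}(β=2.3068) via the finite sum:
Half-angle: c=0.405382, s=0.914148. N=√(120·6·120·6)=720.000000
Admissible k: 0..3 (factorial args all ≥0)
  k=0: (−1)^0·720.0000/(720)·0.4054^8·0.9141^0 = +0.000729
  k=1: (−1)^1·720.0000/(48)·0.4054^6·0.9141^2 = -0.055630
  k=2: (−1)^2·720.0000/(24)·0.4054^4·0.9141^4 = +0.565774
  k=3: (−1)^3·720.0000/(72)·0.4054^2·0.9141^6 = -0.959016
d^4_{1,1}(2.3068) = +0.000729 -0.055630 +0.565774 -0.959016 = -0.448143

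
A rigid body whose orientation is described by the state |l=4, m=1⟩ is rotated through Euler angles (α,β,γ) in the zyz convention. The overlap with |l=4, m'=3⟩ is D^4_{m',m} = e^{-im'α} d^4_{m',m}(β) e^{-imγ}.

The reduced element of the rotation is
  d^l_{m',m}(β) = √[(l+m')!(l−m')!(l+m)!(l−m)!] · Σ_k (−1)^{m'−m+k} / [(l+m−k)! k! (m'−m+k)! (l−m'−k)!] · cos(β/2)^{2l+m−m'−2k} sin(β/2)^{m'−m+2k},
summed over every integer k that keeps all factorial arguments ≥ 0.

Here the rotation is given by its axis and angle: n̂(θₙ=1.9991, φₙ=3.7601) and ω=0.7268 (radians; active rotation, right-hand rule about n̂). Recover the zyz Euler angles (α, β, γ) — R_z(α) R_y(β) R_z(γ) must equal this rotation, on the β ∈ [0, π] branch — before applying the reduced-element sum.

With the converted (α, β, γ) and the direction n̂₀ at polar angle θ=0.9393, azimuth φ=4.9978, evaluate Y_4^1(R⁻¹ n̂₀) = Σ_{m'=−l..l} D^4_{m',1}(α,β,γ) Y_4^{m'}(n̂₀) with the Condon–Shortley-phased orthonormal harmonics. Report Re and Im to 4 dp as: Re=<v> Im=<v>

Re=-0.0162 Im=0.0221

Axis–angle → zyz. n̂ = (sinθₙcosφₙ, sinθₙsinφₙ, cosθₙ) = (-0.741150, -0.527445, -0.415328), ω = 0.7268.
R = I cosω + sinω [n̂]ₓ + (1−cosω) n̂n̂ᵀ gives
  R = [+0.886111, +0.374761, -0.272693; -0.177195, +0.817604, +0.547837; +0.428263, -0.437125, +0.790894]
β = atan2(√(R₁₃²+R₂₃²), R₃₃) = 0.658528; α = atan2(R₂₃, R₁₃) mod 2π = 2.032653; γ = atan2(R₃₂, −R₃₁) mod 2π = 3.937231
Need the full column D^4_{m',1} for m'=−4..4 at α=2.0327, β=0.6585, γ=3.9372.
cos(β/2)=0.946281, sin(β/2)=0.323347
d^4_{-4,1}: single k=5 term ⇒ +0.022413;  D = -0.011117-0.019461i
d^4_{-3,1}: k∈[4..5] ⇒ +0.115950 -0.008123 = +0.107827;  D = -0.059985+0.089602i
d^4_{-2,1}: k∈[3..5] ⇒ +0.362760 -0.063534 +0.001484 = +0.300710;  D = +0.298247+0.038408i
d^4_{-1,1}: k∈[2..5] ⇒ +0.750682 -0.262951 +0.015351 -0.000119 = +0.502963;  D = -0.164780-0.475205i
d^4_{0,1}: k∈[1..4] ⇒ +0.982478 -0.688289 +0.080365 -0.001564 = +0.372990;  D = -0.261029+0.266431i
d^4_{1,1}: k∈[0..3] ⇒ +0.642924 -1.126024 +0.262951 -0.010234 = -0.230383;  D = -0.219169-0.071004i
d^4_{2,1}: k∈[0..2] ⇒ -0.932061 +0.544140 -0.042356 = -0.430276;  D = +0.063685+0.425537i
d^4_{3,1}: k∈[0..1] ⇒ +0.595836 -0.115950 = +0.479885;  D = -0.393224+0.275072i
d^4_{4,1}: single k=0 term ⇒ -0.191955;  D = -0.168591-0.091780i
Y_4^{m'}(θ=0.9393,φ=4.9978) and Σ D·Y over m':
  (-0.0111-0.0195i)·(+0.0782-0.1708i)  (-0.0600+0.0896i)·(-0.2935-0.2546i)  (+0.2982+0.0384i)·(-0.2640+0.1695i)  (-0.1648-0.4752i)·(-0.0356-0.1212i)  (-0.2610+0.2664i)·(-0.3390+0.0000i)  (-0.2192-0.0710i)·(+0.0356-0.1212i)  (+0.0637+0.4255i)·(-0.2640-0.1695i)  (-0.3932+0.2751i)·(+0.2935-0.2546i)  (-0.1686-0.0918i)·(+0.0782+0.1708i)
Y_4^1(R⁻¹ n̂) = -0.016236+0.022130i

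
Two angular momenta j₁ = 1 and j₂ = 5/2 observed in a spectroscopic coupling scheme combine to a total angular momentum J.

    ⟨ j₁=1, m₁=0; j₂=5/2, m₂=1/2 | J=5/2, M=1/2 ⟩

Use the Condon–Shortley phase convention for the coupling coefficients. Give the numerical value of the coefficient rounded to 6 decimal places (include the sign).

−√(1/35) = -0.169031

triangle: 1!×1!×4!/7! = 24/5040
(j±m)!: 1!×1!×3!×2!×3!×2! = 144
prefactor² = (2J+1)×Δ×N² = 144/35
  k=0: +1/(0!×1!×1!×3!×0!×1!) = 1/6
  k=1: −1/(1!×0!×0!×2!×1!×2!) = -1/4
Σ = -1/12  ⇒  CG² = 144/35×(-1/12)² = 1/35
CG = −√(1/35) = -0.169031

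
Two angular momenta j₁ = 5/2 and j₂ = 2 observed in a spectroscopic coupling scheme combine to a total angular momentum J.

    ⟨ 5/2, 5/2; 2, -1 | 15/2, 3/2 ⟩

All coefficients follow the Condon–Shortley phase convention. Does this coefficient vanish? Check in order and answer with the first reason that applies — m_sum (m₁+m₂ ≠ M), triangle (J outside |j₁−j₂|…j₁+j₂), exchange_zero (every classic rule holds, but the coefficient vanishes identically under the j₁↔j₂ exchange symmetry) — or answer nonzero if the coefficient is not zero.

m-sum: m₁+m₂ = 5/2+(-1) = 3/2, M = 3/2  ✓
triangle: need |j₁−j₂| ≤ J ≤ j₁+j₂, i.e. J ∈ [1/2, 9/2]; J = 15/2 is outside ✗ ⇒ coefficient is 0

triangle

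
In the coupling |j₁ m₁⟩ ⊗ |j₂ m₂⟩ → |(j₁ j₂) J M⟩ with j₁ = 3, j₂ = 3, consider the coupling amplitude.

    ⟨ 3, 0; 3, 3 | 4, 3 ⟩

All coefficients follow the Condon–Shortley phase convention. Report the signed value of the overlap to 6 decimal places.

j₁+j₂−J=2  J+j₁−j₂=4  J−j₁+j₂=4  j₁+j₂+J+1=11
(j₁±m₁, j₂±m₂, J±M) = (3,3,6,0,7,1)
P² = 373248/11
sum k=2..2:
  [2] +1/288 = 1/288
S = 1/288
C² = P²·S² = 9/22 ; C = +0.639602

+√(9/22) ≈ +0.639602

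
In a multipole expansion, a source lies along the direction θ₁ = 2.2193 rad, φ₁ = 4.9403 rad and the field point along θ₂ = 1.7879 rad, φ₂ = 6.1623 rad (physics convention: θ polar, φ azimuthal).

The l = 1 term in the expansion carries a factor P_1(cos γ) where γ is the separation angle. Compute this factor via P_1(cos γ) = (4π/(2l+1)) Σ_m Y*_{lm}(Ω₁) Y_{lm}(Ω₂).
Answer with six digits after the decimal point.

Summing Y*_{l m}(θ₁,φ₁)·Y_{l m}(θ₂,φ₂) over m ∈ [−1, 1]; prefactor 4π/(2·1+1) = 4.188790:
  term(m=-1) = +0.031750-0.087306i   from Y*(Ω₁)=+0.062215-0.268234i, Y(Ω₂)=+0.334922+0.040685i
  term(m=+0) = +0.031060+0.000000i   from Y*(Ω₁)=-0.295113-0.000000i, Y(Ω₂)=-0.105246+0.000000i
  term(m=+1) = +0.031750+0.087306i   from Y*(Ω₁)=-0.062215-0.268234i, Y(Ω₂)=-0.334922+0.040685i
Total Σ_m = +0.094560+0.000000i. Multiply by 4.188790: +0.396092+0.000000i. P_1(cos γ) = 0.396092

0.396092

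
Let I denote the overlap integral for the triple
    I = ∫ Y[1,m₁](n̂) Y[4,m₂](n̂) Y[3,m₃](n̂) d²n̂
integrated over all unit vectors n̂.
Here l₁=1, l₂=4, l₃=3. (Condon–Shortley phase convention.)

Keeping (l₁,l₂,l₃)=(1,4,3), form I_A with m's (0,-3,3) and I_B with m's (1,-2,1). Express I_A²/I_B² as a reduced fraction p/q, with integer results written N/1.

7/15

Same 1,4,3: normalisation and zero-m 3j drop out of the ratio.
A: Δ: 2! 0! 6! / 9! → 1/252; sum: t=1:−1/720 = -1/720; 3j²(1 4 3; 0 -3 3) = Δ·Π!·Σ² = 1/36  (sign -1)
B: Δ: 2! 0! 6! / 9! → 1/252; sum: t=0:+1/96 = 1/96; 3j²(1 4 3; 1 -2 1) = Δ·Π!·Σ² = 5/84  (sign +1)
I_A²/I_B² = (1/36)/(5/84) = 7/15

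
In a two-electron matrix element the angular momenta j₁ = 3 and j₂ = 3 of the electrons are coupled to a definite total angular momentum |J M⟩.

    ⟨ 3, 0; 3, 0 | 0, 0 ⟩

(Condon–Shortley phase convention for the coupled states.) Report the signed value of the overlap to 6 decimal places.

−√(1/7) = -0.377964

√[1·6!0!0!/7! · 3!3!3!3!0!0!] = √(1296/7)
  +(−1)^3/∏(3,3,0,0,0,0)! = -1/36  (running -1/36)
⟨..|..⟩ = √(1296/7)·(-1/36) = -0.377964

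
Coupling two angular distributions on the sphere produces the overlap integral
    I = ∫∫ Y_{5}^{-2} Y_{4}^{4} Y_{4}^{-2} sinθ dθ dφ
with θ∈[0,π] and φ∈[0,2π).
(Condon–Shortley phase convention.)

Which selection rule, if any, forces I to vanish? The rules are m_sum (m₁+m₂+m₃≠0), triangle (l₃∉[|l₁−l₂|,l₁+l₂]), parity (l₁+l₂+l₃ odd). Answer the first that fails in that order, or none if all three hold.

azimuthal sum: -2 + 4 − 2 = 0  ✓
1 ≤ 4 ≤ 9 (triangle on l)  ✓
L = 5 + 4 + 4 = 13 (odd)  ✗

parity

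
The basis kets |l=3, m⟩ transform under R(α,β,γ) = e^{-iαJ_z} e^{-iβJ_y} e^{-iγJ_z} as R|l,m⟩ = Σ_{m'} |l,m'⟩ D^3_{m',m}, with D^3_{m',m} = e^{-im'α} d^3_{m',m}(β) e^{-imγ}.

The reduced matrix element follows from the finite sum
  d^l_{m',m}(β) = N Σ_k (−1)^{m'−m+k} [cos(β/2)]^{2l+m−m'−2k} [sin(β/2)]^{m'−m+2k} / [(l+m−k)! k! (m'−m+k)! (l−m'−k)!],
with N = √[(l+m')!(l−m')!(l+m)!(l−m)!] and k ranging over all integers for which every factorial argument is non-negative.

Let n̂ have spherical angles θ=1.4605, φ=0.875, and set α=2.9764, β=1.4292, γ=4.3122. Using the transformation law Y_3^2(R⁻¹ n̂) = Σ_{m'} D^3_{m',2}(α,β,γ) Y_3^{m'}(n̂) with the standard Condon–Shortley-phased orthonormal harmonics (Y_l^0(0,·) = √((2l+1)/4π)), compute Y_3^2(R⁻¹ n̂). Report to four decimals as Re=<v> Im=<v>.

Re=-0.3504 Im=-0.1426

Need the full column D^3_{m',2} for m'=−3..3 at α=2.9764, β=1.4292, γ=4.3122.
cos(β/2)=0.755355, sin(β/2)=0.655315
d^3_{-3,2}: single k=5 term ⇒ +0.223604;  D = +0.213297+0.067104i
d^3_{-2,2}: k∈[4..5] ⇒ +0.526107 -0.079196 = +0.446911;  D = -0.398453-0.202397i
d^3_{-1,2}: k∈[3..4] ⇒ +0.767070 -0.288671 = +0.478399;  D = +0.385093+0.283847i
d^3_{0,2}: k∈[2..3] ⇒ +0.765714 -0.576321 = +0.189393;  D = -0.131900-0.135912i
d^3_{1,2}: k∈[1..2] ⇒ +0.509574 -0.767070 = -0.257496;  D = -0.146502-0.211758i
d^3_{2,2}: k∈[0..1] ⇒ +0.185741 -0.698998 = -0.513257;  D = +0.218632+0.464363i
d^3_{3,2}: single k=0 term ⇒ -0.394714;  D = -0.107123-0.379900i
Y_3^{m'}(θ=1.4605,φ=0.875) and Σ D·Y over m':
  (+0.2133+0.0671i)·(-0.3562-0.2023i)  (-0.3985-0.2024i)·(-0.0198-0.1094i)  (+0.3851+0.2838i)·(-0.1934+0.2316i)  (-0.1319-0.1359i)·(-0.1207+0.0000i)  (-0.1465-0.2118i)·(+0.1934+0.2316i)  (+0.2186+0.4644i)·(-0.0198+0.1094i)  (-0.1071-0.3799i)·(+0.3562-0.2023i)
Y_3^2(R⁻¹ n̂) = -0.350370-0.142612i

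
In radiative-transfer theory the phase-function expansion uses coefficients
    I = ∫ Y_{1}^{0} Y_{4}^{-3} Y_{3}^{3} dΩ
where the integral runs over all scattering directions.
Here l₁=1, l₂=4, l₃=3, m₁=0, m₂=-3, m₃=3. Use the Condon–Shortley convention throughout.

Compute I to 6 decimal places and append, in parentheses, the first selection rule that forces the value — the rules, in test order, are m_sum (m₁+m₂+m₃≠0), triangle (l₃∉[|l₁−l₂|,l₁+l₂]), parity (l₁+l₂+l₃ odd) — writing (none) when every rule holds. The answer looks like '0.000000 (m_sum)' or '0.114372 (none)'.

-0.162868 (none)

Checks pass: Σm=0; 8 even; l₃=3∈[3,5].
(2·1+1)(2·4+1)(2·3+1) = 189
Δ: 2! 0! 6! / 9! → 1/252
sum: t=1:−1/36 = -1/36
3j²(1 4 3; 0 0 0) = Δ·Π!·Σ² = 4/63  (sign +1)
sum: t=1:−1/720 = -1/720
3j²(1 4 3; 0 -3 3) = Δ·Π!·Σ² = 1/36  (sign -1)
combine: 4πI² = 189·4/63·1/36 = 1/3
take √, sign -1: I = -0.16286750
No selection rule forces the value: the integral is nonzero (none).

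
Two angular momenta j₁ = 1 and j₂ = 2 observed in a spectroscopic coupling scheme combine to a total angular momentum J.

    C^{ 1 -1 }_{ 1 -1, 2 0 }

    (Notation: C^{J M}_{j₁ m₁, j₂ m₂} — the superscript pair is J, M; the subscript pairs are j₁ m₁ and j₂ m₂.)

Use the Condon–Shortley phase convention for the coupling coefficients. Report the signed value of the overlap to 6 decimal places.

triangle: 2!*0!*2!/5! = 4/120
(j±m)!: 0!*2!*2!*2!*0!*2! = 16
prefactor² = (2J+1)*Δ*N² = 8/5
  k=2: +1/(2!*0!*0!*0!*0!*2!) = 1/4
Σ = 1/4  ⇒  CG² = 8/5*(1/4)² = 1/10
CG = +√(1/10) = +0.316228

+√(1/10) ≈ +0.316228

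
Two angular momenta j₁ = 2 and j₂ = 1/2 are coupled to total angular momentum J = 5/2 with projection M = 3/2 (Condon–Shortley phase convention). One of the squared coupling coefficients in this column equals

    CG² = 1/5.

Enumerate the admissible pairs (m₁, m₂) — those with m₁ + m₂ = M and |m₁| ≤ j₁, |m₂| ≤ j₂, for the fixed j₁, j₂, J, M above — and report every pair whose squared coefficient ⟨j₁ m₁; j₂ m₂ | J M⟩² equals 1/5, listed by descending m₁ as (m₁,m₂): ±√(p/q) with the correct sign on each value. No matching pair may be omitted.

(2,-1/2): +√(1/5)

Admissible pairs with m₁+m₂ = M = 3/2: (1,1/2), (2,-1/2)
  (m₁,m₂)=(2,-1/2): CG² = 1/5, CG = +√(1/5)   ← matches the target
  (m₁,m₂)=(1,1/2): CG² = 4/5, CG = +√(4/5)
Pairs with CG² = 1/5: (2,-1/2): +√(1/5)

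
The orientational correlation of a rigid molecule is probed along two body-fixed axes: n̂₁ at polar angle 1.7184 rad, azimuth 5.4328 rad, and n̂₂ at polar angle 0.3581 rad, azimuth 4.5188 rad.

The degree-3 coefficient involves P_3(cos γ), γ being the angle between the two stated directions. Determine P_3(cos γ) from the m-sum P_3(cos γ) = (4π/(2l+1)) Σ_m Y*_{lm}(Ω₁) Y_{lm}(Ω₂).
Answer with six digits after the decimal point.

-0.109900

Term-by-term m-sum for l=3 (normalisation 4π/7 = 1.795196):
  m=-3: Y*=-0.33540 - 0.22478j  Y=0.00986 - 0.01502j  product -0.00668 + 0.00282j
  m=-2: Y*=0.01906 + 0.14581j  Y=-0.10888 - 0.04440j  product 0.00440 - 0.01672j
  m=-1: Y*=-0.18808 + 0.21426j  Y=-0.07378 + 0.37635j  product -0.06676 - 0.08659j
  m=+0: Y*=0.15871 + 0.00000j  Y=0.48433 + 0.00000j  product 0.07687 + 0.00000j
  m=+1: Y*=0.18808 + 0.21426j  Y=0.07378 + 0.37635j  product -0.06676 + 0.08659j
  m=+2: Y*=0.01906 - 0.14581j  Y=-0.10888 + 0.04440j  product 0.00440 + 0.01672j
  m=+3: Y*=0.33540 - 0.22478j  Y=-0.00986 - 0.01502j  product -0.00668 - 0.00282j
Total Σ_m = -0.06122 + 0.00000j. Multiply by 1.795196: -0.10990 + 0.00000j. P_3(cos γ) = -0.109900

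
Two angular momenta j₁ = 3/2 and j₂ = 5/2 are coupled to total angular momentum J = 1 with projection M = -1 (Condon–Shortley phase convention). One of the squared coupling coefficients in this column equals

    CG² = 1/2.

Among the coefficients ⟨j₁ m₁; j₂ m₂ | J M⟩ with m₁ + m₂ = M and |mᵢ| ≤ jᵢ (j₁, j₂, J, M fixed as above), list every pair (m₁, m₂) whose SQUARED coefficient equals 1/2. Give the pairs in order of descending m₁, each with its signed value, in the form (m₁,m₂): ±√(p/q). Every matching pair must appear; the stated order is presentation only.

(3/2,-5/2): +√(1/2)

Admissible pairs with m₁+m₂ = M = -1: (-3/2,1/2), (-1/2,-1/2), (1/2,-3/2), (3/2,-5/2)
  (m₁,m₂)=(3/2,-5/2): CG² = 1/2, CG = +√(1/2)   ← matches the target
  (m₁,m₂)=(1/2,-3/2): CG² = 3/10, CG = −√(3/10)
  (m₁,m₂)=(-1/2,-1/2): CG² = 3/20, CG = +√(3/20)
  (m₁,m₂)=(-3/2,1/2): CG² = 1/20, CG = −√(1/20)
Pairs with CG² = 1/2: (3/2,-5/2): +√(1/2)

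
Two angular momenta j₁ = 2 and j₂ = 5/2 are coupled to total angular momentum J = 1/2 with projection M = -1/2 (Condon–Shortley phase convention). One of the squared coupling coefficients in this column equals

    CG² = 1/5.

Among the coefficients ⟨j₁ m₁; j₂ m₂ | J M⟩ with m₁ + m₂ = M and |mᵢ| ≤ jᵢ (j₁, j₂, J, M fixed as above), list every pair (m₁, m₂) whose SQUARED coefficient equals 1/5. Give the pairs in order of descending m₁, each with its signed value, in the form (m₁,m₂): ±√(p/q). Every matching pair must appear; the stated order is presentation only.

Admissible pairs with m₁+m₂ = M = -1/2: (-2,3/2), (-1,1/2), (0,-1/2), (1,-3/2), (2,-5/2)
  (m₁,m₂)=(2,-5/2): CG² = 1/3, CG = +√(1/3)
  (m₁,m₂)=(1,-3/2): CG² = 4/15, CG = −√(4/15)
  (m₁,m₂)=(0,-1/2): CG² = 1/5, CG = +√(1/5)   ← matches the target
  (m₁,m₂)=(-1,1/2): CG² = 2/15, CG = −√(2/15)
  (m₁,m₂)=(-2,3/2): CG² = 1/15, CG = +√(1/15)
Pairs with CG² = 1/5: (0,-1/2): +√(1/5)

(0,-1/2): +√(1/5)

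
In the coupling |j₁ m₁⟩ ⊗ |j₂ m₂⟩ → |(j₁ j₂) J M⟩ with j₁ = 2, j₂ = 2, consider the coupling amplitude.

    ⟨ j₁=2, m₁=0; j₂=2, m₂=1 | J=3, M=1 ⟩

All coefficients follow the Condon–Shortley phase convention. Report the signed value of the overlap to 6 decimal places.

−√(1/5) ≈ -0.447214

√[7·1!3!3!/8! · 2!2!3!1!4!2!] = √(36/5)
  +(−1)^0/∏(0,1,2,3,1,0)! = 1/12  (running 1/12)
  +(−1)^1/∏(1,0,1,2,2,1)! = -1/4  (running -1/6)
⟨..|..⟩ = √(36/5)·(-1/6) = -0.447214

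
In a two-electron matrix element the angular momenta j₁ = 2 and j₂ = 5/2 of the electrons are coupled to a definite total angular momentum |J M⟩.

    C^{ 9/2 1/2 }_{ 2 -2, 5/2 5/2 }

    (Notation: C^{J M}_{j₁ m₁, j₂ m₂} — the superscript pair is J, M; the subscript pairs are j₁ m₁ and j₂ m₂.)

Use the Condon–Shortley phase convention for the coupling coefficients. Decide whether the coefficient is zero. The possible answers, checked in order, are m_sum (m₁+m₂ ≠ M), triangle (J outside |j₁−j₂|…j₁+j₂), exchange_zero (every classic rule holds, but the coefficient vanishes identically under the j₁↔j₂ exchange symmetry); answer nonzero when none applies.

m-sum: m₁+m₂ = -2+5/2 = 1/2, M = 1/2  ✓
triangle: |j₁−j₂| = 1/2 ≤ J = 9/2 ≤ j₁+j₂ = 9/2  ✓
exchange: j₁≠j₂ or m₁≠m₂ — the exchange symmetry imposes no constraint here
value check: CG = +√(1/126) = +0.089087 ≠ 0

nonzero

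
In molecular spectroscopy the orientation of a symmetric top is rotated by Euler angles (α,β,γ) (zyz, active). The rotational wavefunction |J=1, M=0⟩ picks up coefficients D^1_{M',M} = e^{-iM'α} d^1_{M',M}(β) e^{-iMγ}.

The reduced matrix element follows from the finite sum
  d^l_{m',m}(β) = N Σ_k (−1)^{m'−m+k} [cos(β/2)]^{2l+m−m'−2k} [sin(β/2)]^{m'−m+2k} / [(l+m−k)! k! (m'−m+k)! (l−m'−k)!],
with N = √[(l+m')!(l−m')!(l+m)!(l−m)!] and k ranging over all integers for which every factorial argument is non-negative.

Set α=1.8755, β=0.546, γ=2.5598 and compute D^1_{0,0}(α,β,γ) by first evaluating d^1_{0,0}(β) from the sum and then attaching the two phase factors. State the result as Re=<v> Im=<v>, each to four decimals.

First d^1_{0,0}(β=0.5460), then the phase factors e^{-i(0)α} and e^{-i(0)γ}:
Half-angle: c=0.962966, s=0.269622. N=√(1·1·1·1)=1.000000
k∈{0,1} keeps every argument non-negative
  k=0: (−1)^0·1.0000/(1)·0.9630^2·0.2696^0 = +0.927304
  k=1: (−1)^1·1.0000/(1)·0.9630^0·0.2696^2 = -0.072696
d^1_{0,0}(0.5460) = +0.927304 -0.072696 = +0.854608
D = (+1.000000+0.000000i)·(+0.854608)·(+1.000000+0.000000i) = +0.854608+0.000000i

Re=0.8546 Im=0.0000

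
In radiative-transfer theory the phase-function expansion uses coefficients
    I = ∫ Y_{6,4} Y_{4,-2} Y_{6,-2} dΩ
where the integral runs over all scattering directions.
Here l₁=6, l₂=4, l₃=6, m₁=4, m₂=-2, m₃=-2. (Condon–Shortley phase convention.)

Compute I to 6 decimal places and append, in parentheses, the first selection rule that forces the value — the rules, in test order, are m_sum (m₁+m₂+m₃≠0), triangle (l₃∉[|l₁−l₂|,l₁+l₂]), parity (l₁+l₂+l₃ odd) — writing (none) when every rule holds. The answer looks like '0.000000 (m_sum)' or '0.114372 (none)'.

0.060095 (none)

Rules hold: Σm=0, L=16 even, 2≤6≤10.
N = 13·9·13 = 1521
Δ = 4!·8!·4!/17! = 1/15315300
Racah Σ t=0..4: t=0:+1/829440 t=1:−1/25920 t=2:+1/9216 t=3:−1/25920 t=4:+1/829440 = 7/207360
⇒ 3j(6 4 6; 0 0 0)² = 28/2431, sgn +1
Racah Σ t=0..2: t=0:+1/138240 t=1:−1/181440 t=2:+1/3870720 = 23/11612160
⇒ 3j(6 4 6; 4 -2 -2)² = 529/204204, sgn +1
4πI² = N·(3j₀)²·(3jₘ)² = 1587/34969
I = +1·√(0.0453831/4π) = 0.06009550
No selection rule forces the value: the integral is nonzero (none).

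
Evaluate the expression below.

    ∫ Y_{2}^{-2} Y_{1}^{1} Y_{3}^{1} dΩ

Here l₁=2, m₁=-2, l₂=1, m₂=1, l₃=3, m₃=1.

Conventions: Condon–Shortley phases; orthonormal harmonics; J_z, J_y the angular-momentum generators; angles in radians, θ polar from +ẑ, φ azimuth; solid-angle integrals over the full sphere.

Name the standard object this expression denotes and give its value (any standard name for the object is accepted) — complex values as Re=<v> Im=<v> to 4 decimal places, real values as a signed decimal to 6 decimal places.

This is a Gaunt coefficient — the integral of a triple product of spherical harmonics over the sphere.
Checks pass: Σm=0; 6 even; l₃=3∈[1,3].
(2·2+1)(2·1+1)(2·3+1) = 105
Δ: 0! 4! 2! / 7! → 1/105
sum: t=0:+1/4 = 1/4
3j²(2 1 3; 0 0 0) = Δ·Π!·Σ² = 3/35  (sign -1)
sum: t=0:+1/48 = 1/48
3j²(2 1 3; -2 1 1) = Δ·Π!·Σ² = 1/105  (sign +1)
combine: 4πI² = 105·3/35·1/105 = 3/35
take √, sign -1: I = -0.08258890

Gaunt coefficient, -0.082589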